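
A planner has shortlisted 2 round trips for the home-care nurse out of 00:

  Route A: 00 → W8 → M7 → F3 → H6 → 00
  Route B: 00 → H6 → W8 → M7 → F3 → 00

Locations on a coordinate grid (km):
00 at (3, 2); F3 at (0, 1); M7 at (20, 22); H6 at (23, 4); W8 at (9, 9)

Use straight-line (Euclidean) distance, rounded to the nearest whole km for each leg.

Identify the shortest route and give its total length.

Route A: 9 + 17 + 29 + 23 + 20 = 98
Route B: 20 + 15 + 17 + 29 + 3 = 84

84 km — Route B is the shortest.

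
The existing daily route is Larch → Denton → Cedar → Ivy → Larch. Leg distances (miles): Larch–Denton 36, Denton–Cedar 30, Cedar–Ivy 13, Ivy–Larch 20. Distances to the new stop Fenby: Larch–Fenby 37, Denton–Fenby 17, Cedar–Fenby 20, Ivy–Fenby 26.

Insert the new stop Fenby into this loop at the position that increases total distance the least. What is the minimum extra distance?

Minimum extra distance: 7 miles, inserting Fenby between Denton and Cedar.

Insertion cost between consecutive stops i–j is d(i,Fenby) + d(Fenby,j) − d(i,j):
  between Larch and Denton: 37 + 17 − 36 = 18
  between Denton and Cedar: 17 + 20 − 30 = 7
  between Cedar and Ivy: 20 + 26 − 13 = 33
  between Ivy and Larch: 26 + 37 − 20 = 43
Cheapest insertion is between Denton and Cedar, adding 7.
New total = 99 + 7 = 106.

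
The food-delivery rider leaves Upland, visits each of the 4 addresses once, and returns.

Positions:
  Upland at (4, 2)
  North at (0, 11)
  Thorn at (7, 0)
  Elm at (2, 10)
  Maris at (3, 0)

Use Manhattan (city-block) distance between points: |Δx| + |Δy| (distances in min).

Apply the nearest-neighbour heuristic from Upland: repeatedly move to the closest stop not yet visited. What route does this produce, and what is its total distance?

At Upland the remaining stops are Maris 3, Thorn 5, Elm 10, North 13; go to Maris.
At Maris the remaining stops are Thorn 4, Elm 11, North 14; go to Thorn.
At Thorn the remaining stops are Elm 15, North 18; go to Elm.
At Elm the remaining stops are North 3; go to North.
Return North→Upland: 13.
Total = 3 + 4 + 15 + 3 + 13 = 38.

38 min along Upland → Maris → Thorn → Elm → North → Upland.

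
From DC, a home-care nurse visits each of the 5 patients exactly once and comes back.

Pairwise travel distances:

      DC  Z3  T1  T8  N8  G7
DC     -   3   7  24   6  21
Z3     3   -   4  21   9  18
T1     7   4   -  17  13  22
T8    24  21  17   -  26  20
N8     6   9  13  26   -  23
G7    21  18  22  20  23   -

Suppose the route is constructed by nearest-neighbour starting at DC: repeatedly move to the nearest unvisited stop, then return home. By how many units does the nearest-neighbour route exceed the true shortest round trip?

DC: Z3=3, N8=6, T1=7, G7=21, T8=24 ⇒ Z3
Z3: T1=4, N8=9, G7=18, T8=21 ⇒ T1
T1: N8=13, T8=17, G7=22 ⇒ N8
N8: G7=23, T8=26 ⇒ G7
G7: T8=20 ⇒ T8
NN route DC → Z3 → T1 → N8 → G7 → T8 → DC costs 87.
Optimal: DC → Z3 → T1 → T8 → G7 → N8 → DC costs 73 (by enumerating all 60 distinct tours).
Excess = 87 − 73 = 14.

14 longer than the optimal tour.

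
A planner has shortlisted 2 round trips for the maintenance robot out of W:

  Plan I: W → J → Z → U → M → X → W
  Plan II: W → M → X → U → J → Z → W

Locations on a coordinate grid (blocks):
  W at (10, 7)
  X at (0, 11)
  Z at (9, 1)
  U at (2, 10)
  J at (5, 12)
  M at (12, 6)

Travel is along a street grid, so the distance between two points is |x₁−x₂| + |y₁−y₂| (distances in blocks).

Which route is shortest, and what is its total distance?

Plan I: 10 + 15 + 16 + 14 + 17 + 14 = 86
Plan II: 3 + 17 + 3 + 5 + 15 + 7 = 50

Shortest is Plan II, total 50 blocks.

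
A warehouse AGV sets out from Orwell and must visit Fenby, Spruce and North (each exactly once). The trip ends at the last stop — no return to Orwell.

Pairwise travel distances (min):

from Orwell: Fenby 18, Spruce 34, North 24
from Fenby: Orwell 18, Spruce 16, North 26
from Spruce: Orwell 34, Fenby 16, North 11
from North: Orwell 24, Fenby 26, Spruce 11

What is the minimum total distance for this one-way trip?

There are 3! = 6 possible orderings.
Orwell→Fenby→Spruce→North: 18+16+11 = 45
Orwell→Fenby→North→Spruce: 18+26+11 = 55
Orwell→Spruce→Fenby→North: 34+16+26 = 76
Orwell→Spruce→North→Fenby: 34+11+26 = 71
Orwell→North→Fenby→Spruce: 24+26+16 = 66
Orwell→North→Spruce→Fenby: 24+11+16 = 51
The minimum is 45.
One shortest path: Orwell → Fenby → Spruce → North.

45 min — the minimum one-way total.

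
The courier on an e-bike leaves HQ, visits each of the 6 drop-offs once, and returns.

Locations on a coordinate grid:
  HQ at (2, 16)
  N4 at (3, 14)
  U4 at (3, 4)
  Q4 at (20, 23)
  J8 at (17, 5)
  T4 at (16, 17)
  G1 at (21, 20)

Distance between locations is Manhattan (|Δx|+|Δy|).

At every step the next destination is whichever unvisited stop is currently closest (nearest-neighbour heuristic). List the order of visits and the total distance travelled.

Nearest-neighbour total = 78; route HQ → N4 → U4 → J8 → T4 → G1 → Q4 → HQ.

HQ → [N4:3 / U4:13 / T4:15 / G1:23 / Q4:25 / J8:26] → N4 (3)
N4 → [U4:10 / T4:16 / J8:23 / G1:24 / Q4:26] → U4 (10)
U4 → [J8:15 / T4:26 / G1:34 / Q4:36] → J8 (15)
J8 → [T4:13 / G1:19 / Q4:21] → T4 (13)
T4 → [G1:8 / Q4:10] → G1 (8)
G1 → [Q4:4] → Q4 (4)
Return Q4→HQ: 25.
Total = 3 + 10 + 15 + 13 + 8 + 4 + 25 = 78.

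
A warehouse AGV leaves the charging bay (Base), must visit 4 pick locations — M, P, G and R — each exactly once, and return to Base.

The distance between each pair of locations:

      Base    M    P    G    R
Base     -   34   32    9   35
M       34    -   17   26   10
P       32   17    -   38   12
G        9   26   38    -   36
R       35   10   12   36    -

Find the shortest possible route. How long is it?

With 4 stops there are 4!/2 = 12 distinct round trips (a route and its reverse cost the same).
Base→M→P→G→R→Base: 34+17+38+36+35 = 160
Base→M→P→R→G→Base: 34+17+12+36+9 = 108
Base→M→G→P→R→Base: 34+26+38+12+35 = 145
Base→M→G→R→P→Base: 34+26+36+12+32 = 140
Base→M→R→P→G→Base: 34+10+12+38+9 = 103
Base→M→R→G→P→Base: 34+10+36+38+32 = 150
Base→P→M→G→R→Base: 32+17+26+36+35 = 146
Base→P→M→R→G→Base: 32+17+10+36+9 = 104
Base→P→G→M→R→Base: 32+38+26+10+35 = 141
Base→P→R→M→G→Base: 32+12+10+26+9 = 89
Base→G→M→P→R→Base: 9+26+17+12+35 = 99
Base→G→P→M→R→Base: 9+38+17+10+35 = 109
The minimum is 89.
One optimal route: Base → P → R → M → G → Base (or its reverse).

Minimum total distance: 89.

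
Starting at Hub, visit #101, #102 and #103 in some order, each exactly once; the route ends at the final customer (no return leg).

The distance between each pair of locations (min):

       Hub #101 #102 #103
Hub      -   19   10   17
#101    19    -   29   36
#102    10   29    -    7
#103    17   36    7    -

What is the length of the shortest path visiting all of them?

Shortest open route: 53 min.

There are 3! = 6 possible orderings.
Hub - #101 - #102 - #103: 19+29+7 = 55
Hub - #101 - #103 - #102: 19+36+7 = 62
Hub - #102 - #101 - #103: 10+29+36 = 75
Hub - #102 - #103 - #101: 10+7+36 = 53
Hub - #103 - #101 - #102: 17+36+29 = 82
Hub - #103 - #102 - #101: 17+7+29 = 53
The minimum is 53.
One shortest path: Hub → #102 → #103 → #101.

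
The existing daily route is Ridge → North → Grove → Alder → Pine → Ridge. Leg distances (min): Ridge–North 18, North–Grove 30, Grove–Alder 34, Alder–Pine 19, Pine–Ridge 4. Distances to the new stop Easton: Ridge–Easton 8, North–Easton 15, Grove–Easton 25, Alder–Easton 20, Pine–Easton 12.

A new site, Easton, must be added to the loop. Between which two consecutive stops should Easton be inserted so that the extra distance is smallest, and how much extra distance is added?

Insertion cost between consecutive stops i–j is d(i,Easton) + d(Easton,j) − d(i,j):
  between Ridge and North: 8 + 15 − 18 = 5
  between North and Grove: 15 + 25 − 30 = 10
  between Grove and Alder: 25 + 20 − 34 = 11
  between Alder and Pine: 20 + 12 − 19 = 13
  between Pine and Ridge: 12 + 8 − 4 = 16
Cheapest insertion is between Ridge and North, adding 5.
New total = 105 + 5 = 110.

+5 min — insert Easton between Ridge and North.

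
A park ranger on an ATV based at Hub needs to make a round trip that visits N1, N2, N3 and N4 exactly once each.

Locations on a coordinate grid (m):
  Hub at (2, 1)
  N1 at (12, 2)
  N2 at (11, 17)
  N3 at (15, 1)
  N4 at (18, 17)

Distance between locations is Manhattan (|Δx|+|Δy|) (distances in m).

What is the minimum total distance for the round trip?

66 m — the shortest possible round trip.

With 4 stops there are 4!/2 = 12 distinct round trips (a route and its reverse cost the same).
Hub→N1→N2→N3→N4→Hub: 11+16+20+19+32 = 98
Hub→N1→N2→N4→N3→Hub: 11+16+7+19+13 = 66
Hub→N1→N3→N2→N4→Hub: 11+4+20+7+32 = 74
Hub→N1→N3→N4→N2→Hub: 11+4+19+7+25 = 66
Hub→N1→N4→N2→N3→Hub: 11+21+7+20+13 = 72
Hub→N1→N4→N3→N2→Hub: 11+21+19+20+25 = 96
Hub→N2→N1→N3→N4→Hub: 25+16+4+19+32 = 96
Hub→N2→N1→N4→N3→Hub: 25+16+21+19+13 = 94
Hub→N2→N3→N1→N4→Hub: 25+20+4+21+32 = 102
Hub→N2→N4→N1→N3→Hub: 25+7+21+4+13 = 70
Hub→N3→N1→N2→N4→Hub: 13+4+16+7+32 = 72
Hub→N3→N2→N1→N4→Hub: 13+20+16+21+32 = 102
The minimum is 66.
One optimal route: Hub → N1 → N2 → N4 → N3 → Hub (or its reverse).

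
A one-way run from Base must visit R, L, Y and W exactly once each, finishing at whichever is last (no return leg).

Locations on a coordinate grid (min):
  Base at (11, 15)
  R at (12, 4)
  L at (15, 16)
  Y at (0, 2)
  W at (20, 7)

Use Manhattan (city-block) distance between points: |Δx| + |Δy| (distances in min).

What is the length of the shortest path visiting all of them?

44 min — the minimum one-way total.

There are 4! = 24 possible orderings.
Base→R→L→Y→W: 12+15+29+25 = 81
Base→R→L→W→Y: 12+15+14+25 = 66
Base→R→Y→L→W: 12+14+29+14 = 69
Base→R→Y→W→L: 12+14+25+14 = 65
Base→R→W→L→Y: 12+11+14+29 = 66
Base→R→W→Y→L: 12+11+25+29 = 77
Base→L→R→Y→W: 5+15+14+25 = 59
Base→L→R→W→Y: 5+15+11+25 = 56
Base→L→Y→R→W: 5+29+14+11 = 59
Base→L→Y→W→R: 5+29+25+11 = 70
Base→L→W→R→Y: 5+14+11+14 = 44
Base→L→W→Y→R: 5+14+25+14 = 58
Base→Y→R→L→W: 24+14+15+14 = 67
Base→Y→R→W→L: 24+14+11+14 = 63
… (10 more)
The minimum is 44.
One shortest path: Base → L → W → R → Y.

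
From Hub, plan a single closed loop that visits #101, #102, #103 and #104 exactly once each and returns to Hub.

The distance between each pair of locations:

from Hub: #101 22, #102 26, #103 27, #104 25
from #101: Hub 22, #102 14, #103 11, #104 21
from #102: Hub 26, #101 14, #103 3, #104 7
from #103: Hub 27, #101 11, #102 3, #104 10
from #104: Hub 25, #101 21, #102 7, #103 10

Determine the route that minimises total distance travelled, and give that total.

Shortest round trip = 68.

Hub - #101 - #102 - #103 - #104 - Hub: 22+14+3+10+25 = 74
Hub - #101 - #102 - #104 - #103 - Hub: 22+14+7+10+27 = 80
Hub - #101 - #103 - #102 - #104 - Hub: 22+11+3+7+25 = 68
Hub - #101 - #103 - #104 - #102 - Hub: 22+11+10+7+26 = 76
Hub - #101 - #104 - #102 - #103 - Hub: 22+21+7+3+27 = 80
Hub - #101 - #104 - #103 - #102 - Hub: 22+21+10+3+26 = 82
Hub - #102 - #101 - #103 - #104 - Hub: 26+14+11+10+25 = 86
Hub - #102 - #101 - #104 - #103 - Hub: 26+14+21+10+27 = 98
Hub - #102 - #103 - #101 - #104 - Hub: 26+3+11+21+25 = 86
Hub - #102 - #104 - #101 - #103 - Hub: 26+7+21+11+27 = 92
Hub - #103 - #101 - #102 - #104 - Hub: 27+11+14+7+25 = 84
Hub - #103 - #102 - #101 - #104 - Hub: 27+3+14+21+25 = 90
The minimum is 68.
One optimal route: Hub → #101 → #103 → #102 → #104 → Hub (or its reverse).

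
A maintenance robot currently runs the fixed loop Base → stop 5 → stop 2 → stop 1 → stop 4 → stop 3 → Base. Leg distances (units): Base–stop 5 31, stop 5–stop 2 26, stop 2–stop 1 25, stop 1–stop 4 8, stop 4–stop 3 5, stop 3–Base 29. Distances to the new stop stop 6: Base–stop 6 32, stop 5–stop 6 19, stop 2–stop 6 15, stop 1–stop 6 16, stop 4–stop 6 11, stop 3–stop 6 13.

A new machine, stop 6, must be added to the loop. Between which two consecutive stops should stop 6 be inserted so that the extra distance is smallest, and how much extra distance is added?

Adding 6 by placing stop 6 on the stop 2–stop 1 leg.

Insertion cost between consecutive stops i–j is d(i,stop 6) + d(stop 6,j) − d(i,j):
  between Base and stop 5: 32 + 19 − 31 = 20
  between stop 5 and stop 2: 19 + 15 − 26 = 8
  between stop 2 and stop 1: 15 + 16 − 25 = 6
  between stop 1 and stop 4: 16 + 11 − 8 = 19
  between stop 4 and stop 3: 11 + 13 − 5 = 19
  between stop 3 and Base: 13 + 32 − 29 = 16
Cheapest insertion is between stop 2 and stop 1, adding 6.
New total = 124 + 6 = 130.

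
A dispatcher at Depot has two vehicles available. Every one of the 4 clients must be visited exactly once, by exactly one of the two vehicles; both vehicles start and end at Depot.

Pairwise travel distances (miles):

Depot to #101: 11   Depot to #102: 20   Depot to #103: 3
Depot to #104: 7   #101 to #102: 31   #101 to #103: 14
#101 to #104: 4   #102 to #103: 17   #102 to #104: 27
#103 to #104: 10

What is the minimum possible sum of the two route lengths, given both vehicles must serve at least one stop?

Minimum combined distance: 62 miles.

Try each way of splitting the stops between the two vehicles (each non-empty) and, for each split, find the best tour for each vehicle:
  {#101} + {#102, #103, #104}: 22 + 54 = 76
  {#102} + {#101, #103, #104}: 40 + 28 = 68
  {#101, #102} + {#103, #104}: 62 + 20 = 82
  {#103} + {#101, #102, #104}: 6 + 62 = 68
  {#101, #103} + {#102, #104}: 28 + 54 = 82
  {#102, #103} + {#101, #104}: 40 + 22 = 62
  … (7 splits in total)
Best: vehicle 1 Depot → #102 → #103 → Depot = 40; vehicle 2 Depot → #101 → #104 → Depot = 22; combined 62.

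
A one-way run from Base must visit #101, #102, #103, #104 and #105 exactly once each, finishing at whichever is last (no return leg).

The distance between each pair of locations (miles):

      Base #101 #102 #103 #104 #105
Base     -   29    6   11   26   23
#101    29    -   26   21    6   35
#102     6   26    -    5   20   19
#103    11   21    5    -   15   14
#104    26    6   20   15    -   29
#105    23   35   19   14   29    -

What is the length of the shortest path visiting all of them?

Shortest open route: 60 miles.

There are 5! = 120 possible orderings.
Base - #101 - #102 - #103 - #104 - #105: 29+26+5+15+29 = 104
Base - #101 - #102 - #103 - #105 - #104: 29+26+5+14+29 = 103
Base - #101 - #102 - #104 - #103 - #105: 29+26+20+15+14 = 104
Base - #101 - #102 - #104 - #105 - #103: 29+26+20+29+14 = 118
Base - #101 - #102 - #105 - #103 - #104: 29+26+19+14+15 = 103
Base - #101 - #102 - #105 - #104 - #103: 29+26+19+29+15 = 118
Base - #101 - #103 - #102 - #104 - #105: 29+21+5+20+29 = 104
Base - #101 - #103 - #102 - #105 - #104: 29+21+5+19+29 = 103
Base - #101 - #103 - #104 - #102 - #105: 29+21+15+20+19 = 104
Base - #101 - #103 - #104 - #105 - #102: 29+21+15+29+19 = 113
Base - #101 - #103 - #105 - #102 - #104: 29+21+14+19+20 = 103
Base - #101 - #103 - #105 - #104 - #102: 29+21+14+29+20 = 113
Base - #101 - #104 - #102 - #103 - #105: 29+6+20+5+14 = 74
Base - #101 - #104 - #102 - #105 - #103: 29+6+20+19+14 = 88
… (106 more)
Base - #102 - #103 - #105 - #104 - #101: 6+5+14+29+6 = 60  ← best
The minimum is 60.
One shortest path: Base → #102 → #103 → #105 → #104 → #101.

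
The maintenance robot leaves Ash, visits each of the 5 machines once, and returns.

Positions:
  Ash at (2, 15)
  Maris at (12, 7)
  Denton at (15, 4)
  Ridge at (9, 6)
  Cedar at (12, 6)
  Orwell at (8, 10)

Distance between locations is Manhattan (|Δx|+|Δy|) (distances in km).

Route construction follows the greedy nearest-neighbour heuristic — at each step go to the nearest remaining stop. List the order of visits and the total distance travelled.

Ash → [Orwell:11 / Ridge:16 / Maris:18 / Cedar:19 / Denton:24] → Orwell (11)
Orwell → [Ridge:5 / Maris:7 / Cedar:8 / Denton:13] → Ridge (5)
Ridge → [Cedar:3 / Maris:4 / Denton:8] → Cedar (3)
Cedar → [Maris:1 / Denton:5] → Maris (1)
Maris → [Denton:6] → Denton (6)
Return Denton→Ash: 24.
Total = 11 + 5 + 3 + 1 + 6 + 24 = 50.

Nearest-neighbour total = 50 km; route Ash → Orwell → Ridge → Cedar → Maris → Denton → Ash.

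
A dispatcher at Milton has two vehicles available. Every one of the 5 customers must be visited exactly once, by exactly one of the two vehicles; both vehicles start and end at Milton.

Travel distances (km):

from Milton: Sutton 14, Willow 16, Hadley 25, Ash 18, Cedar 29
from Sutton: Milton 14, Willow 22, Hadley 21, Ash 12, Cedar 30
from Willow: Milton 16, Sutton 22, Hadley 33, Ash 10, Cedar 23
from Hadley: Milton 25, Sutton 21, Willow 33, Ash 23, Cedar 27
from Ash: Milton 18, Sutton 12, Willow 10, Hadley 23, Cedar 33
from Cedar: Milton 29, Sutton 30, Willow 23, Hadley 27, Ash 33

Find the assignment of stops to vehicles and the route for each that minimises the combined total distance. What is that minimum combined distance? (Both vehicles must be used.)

Try each way of splitting the stops between the two vehicles (each non-empty) and, for each split, find the best tour for each vehicle:
  {Sutton} + {Willow, Hadley, Ash, Cedar}: 28 + 103 = 131
  {Willow} + {Sutton, Hadley, Ash, Cedar}: 32 + 105 = 137
  {Sutton, Willow} + {Hadley, Ash, Cedar}: 52 + 97 = 149
  {Hadley} + {Sutton, Willow, Ash, Cedar}: 50 + 88 = 138
  {Sutton, Hadley} + {Willow, Ash, Cedar}: 60 + 80 = 140
  {Willow, Hadley} + {Sutton, Ash, Cedar}: 74 + 88 = 162
  … (15 splits in total)
Best: vehicle 1 Milton → Sutton → Milton = 28; vehicle 2 Milton → Hadley → Cedar → Willow → Ash → Milton = 103; combined 131.

131 km — the smallest possible combined total.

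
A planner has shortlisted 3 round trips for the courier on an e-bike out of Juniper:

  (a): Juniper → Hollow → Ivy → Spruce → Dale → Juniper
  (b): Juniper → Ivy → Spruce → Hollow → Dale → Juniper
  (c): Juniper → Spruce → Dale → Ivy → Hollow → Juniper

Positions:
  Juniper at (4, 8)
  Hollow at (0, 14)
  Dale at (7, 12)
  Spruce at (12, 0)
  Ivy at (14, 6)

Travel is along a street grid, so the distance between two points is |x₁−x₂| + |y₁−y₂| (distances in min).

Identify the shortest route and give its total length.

(a): 10 + 22 + 8 + 17 + 7 = 64
(b): 12 + 8 + 26 + 9 + 7 = 62
(c): 16 + 17 + 13 + 22 + 10 = 78

Shortest is (b), total 62 min.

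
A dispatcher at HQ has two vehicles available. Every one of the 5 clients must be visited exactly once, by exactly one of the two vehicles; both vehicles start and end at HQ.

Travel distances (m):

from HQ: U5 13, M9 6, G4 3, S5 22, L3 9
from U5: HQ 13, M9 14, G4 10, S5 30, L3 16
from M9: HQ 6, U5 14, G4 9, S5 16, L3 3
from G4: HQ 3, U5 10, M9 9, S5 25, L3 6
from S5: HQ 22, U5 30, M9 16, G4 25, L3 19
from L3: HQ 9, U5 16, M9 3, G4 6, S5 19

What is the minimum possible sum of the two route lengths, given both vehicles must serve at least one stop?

Try each way of splitting the stops between the two vehicles (each non-empty) and, for each split, find the best tour for each vehicle:
  {U5} + {M9, G4, S5, L3}: 26 + 50 = 76
  {M9} + {U5, G4, S5, L3}: 12 + 70 = 82
  {U5, M9} + {G4, S5, L3}: 33 + 50 = 83
  {G4} + {U5, M9, S5, L3}: 6 + 70 = 76
  {U5, G4} + {M9, S5, L3}: 26 + 50 = 76
  {M9, G4} + {U5, S5, L3}: 18 + 70 = 88
  … (15 splits in total)
Best: vehicle 1 HQ → U5 → HQ = 26; vehicle 2 HQ → M9 → S5 → L3 → G4 → HQ = 50; combined 76.

76 m — the smallest possible combined total.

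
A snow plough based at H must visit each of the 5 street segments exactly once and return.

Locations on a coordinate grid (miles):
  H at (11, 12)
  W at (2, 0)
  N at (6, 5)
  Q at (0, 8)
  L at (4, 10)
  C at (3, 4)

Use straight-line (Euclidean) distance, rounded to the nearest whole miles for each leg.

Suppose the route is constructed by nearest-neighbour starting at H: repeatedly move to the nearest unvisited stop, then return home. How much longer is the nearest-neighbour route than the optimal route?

The nearest-neighbour route is 5 miles longer than optimal.

H: L=7, N=9, C=11, Q=12, W=15 ⇒ L
L: Q=4, N=5, C=6, W=10 ⇒ Q
Q: C=5, N=7, W=8 ⇒ C
C: N=3, W=4 ⇒ N
N: W=6 ⇒ W
NN route H → L → Q → C → N → W → H costs 40.
Optimal: H → N → W → C → Q → L → H costs 35 (by enumerating all 60 distinct tours).
Excess = 40 − 35 = 5.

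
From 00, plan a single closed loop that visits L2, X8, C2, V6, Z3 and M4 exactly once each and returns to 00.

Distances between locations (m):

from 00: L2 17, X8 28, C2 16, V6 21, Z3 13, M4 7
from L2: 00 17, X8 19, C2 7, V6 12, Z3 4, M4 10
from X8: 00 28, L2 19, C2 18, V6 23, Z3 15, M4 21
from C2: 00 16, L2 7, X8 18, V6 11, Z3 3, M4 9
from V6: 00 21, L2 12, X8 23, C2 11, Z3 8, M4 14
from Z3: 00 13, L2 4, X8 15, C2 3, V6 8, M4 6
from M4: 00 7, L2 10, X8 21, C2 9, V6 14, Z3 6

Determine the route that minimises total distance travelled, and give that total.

Shortest round trip = 86 m.

There are 360 distinct closed tours to check (reversals are equivalent).
00→L2→X8→C2→V6→Z3→M4→00: 17+19+18+11+8+6+7 = 86
00→L2→X8→C2→V6→M4→Z3→00: 17+19+18+11+14+6+13 = 98
00→L2→X8→C2→Z3→V6→M4→00: 17+19+18+3+8+14+7 = 86
00→L2→X8→C2→Z3→M4→V6→00: 17+19+18+3+6+14+21 = 98
00→L2→X8→C2→M4→V6→Z3→00: 17+19+18+9+14+8+13 = 98
00→L2→X8→C2→M4→Z3→V6→00: 17+19+18+9+6+8+21 = 98
00→L2→X8→V6→C2→Z3→M4→00: 17+19+23+11+3+6+7 = 86
00→L2→X8→V6→C2→M4→Z3→00: 17+19+23+11+9+6+13 = 98
… (352 more)
The minimum is 86.
One optimal route: 00 → L2 → X8 → C2 → V6 → Z3 → M4 → 00 (or its reverse).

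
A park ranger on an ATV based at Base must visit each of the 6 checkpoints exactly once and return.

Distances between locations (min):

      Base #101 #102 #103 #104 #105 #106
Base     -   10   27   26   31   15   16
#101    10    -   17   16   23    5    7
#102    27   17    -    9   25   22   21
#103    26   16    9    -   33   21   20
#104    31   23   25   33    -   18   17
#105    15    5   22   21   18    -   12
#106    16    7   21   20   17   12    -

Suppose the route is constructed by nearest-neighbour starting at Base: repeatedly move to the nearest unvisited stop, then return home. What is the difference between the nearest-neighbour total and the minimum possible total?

The nearest-neighbour route is 1 min longer than optimal.

From Base: #101=10, #105=15, #106=16, #103=26, #102=27, #104=31 → choose #101 (10).
From #101: #105=5, #106=7, #103=16, #102=17, #104=23 → choose #105 (5).
From #105: #106=12, #104=18, #103=21, #102=22 → choose #106 (12).
From #106: #104=17, #103=20, #102=21 → choose #104 (17).
From #104: #102=25, #103=33 → choose #102 (25).
From #102: #103=9 → choose #103 (9).
NN route Base → #101 → #105 → #106 → #104 → #102 → #103 → Base costs 104.
Optimal: Base → #101 → #105 → #103 → #102 → #104 → #106 → Base costs 103 (by enumerating all 360 distinct tours).
Excess = 104 − 103 = 1.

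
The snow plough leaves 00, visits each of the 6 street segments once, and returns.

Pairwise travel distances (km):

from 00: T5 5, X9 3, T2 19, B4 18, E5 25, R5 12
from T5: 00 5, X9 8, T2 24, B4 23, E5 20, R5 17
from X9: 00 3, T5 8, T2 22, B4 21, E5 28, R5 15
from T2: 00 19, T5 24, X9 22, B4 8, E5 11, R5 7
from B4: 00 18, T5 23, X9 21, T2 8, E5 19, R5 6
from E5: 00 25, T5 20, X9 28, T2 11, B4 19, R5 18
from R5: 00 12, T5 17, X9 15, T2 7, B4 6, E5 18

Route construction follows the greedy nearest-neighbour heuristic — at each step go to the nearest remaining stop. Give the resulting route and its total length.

From 00: distances to unvisited — X9=3, T5=5, R5=12, B4=18, T2=19, E5=25. Nearest is X9 (3).
From X9: distances to unvisited — T5=8, R5=15, B4=21, T2=22, E5=28. Nearest is T5 (8).
From T5: distances to unvisited — R5=17, E5=20, B4=23, T2=24. Nearest is R5 (17).
From R5: distances to unvisited — B4=6, T2=7, E5=18. Nearest is B4 (6).
From B4: distances to unvisited — T2=8, E5=19. Nearest is T2 (8).
From T2: distances to unvisited — E5=11. Nearest is E5 (11).
Return E5→00: 25.
Total = 3 + 8 + 17 + 6 + 8 + 11 + 25 = 78.

78 km along 00 → X9 → T5 → R5 → B4 → T2 → E5 → 00.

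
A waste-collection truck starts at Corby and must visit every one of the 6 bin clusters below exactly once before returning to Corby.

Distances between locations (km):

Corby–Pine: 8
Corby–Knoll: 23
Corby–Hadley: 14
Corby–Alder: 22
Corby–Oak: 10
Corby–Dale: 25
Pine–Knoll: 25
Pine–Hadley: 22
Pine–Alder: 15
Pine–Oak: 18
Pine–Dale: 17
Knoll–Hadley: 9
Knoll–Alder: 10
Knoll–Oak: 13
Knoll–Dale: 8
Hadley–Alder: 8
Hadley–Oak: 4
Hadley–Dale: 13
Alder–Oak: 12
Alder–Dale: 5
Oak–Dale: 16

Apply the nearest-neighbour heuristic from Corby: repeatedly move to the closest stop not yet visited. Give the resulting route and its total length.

Corby → [Pine:8 / Oak:10 / Hadley:14 / Alder:22 / Knoll:23 / Dale:25] → Pine (8)
Pine → [Alder:15 / Dale:17 / Oak:18 / Hadley:22 / Knoll:25] → Alder (15)
Alder → [Dale:5 / Hadley:8 / Knoll:10 / Oak:12] → Dale (5)
Dale → [Knoll:8 / Hadley:13 / Oak:16] → Knoll (8)
Knoll → [Hadley:9 / Oak:13] → Hadley (9)
Hadley → [Oak:4] → Oak (4)
Return Oak→Corby: 10.
Total = 8 + 15 + 5 + 8 + 9 + 4 + 10 = 59.

59 km along Corby → Pine → Alder → Dale → Knoll → Hadley → Oak → Corby.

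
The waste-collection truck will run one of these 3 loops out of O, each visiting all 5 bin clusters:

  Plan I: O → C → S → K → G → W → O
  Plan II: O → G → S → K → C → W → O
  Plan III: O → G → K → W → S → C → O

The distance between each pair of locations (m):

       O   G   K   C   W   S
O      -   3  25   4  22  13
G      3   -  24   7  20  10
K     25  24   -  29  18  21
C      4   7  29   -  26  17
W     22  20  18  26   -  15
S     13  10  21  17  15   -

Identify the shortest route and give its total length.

Plan I: 4 + 17 + 21 + 24 + 20 + 22 = 108
Plan II: 3 + 10 + 21 + 29 + 26 + 22 = 111
Plan III: 3 + 24 + 18 + 15 + 17 + 4 = 81

81 m — Plan III is the shortest.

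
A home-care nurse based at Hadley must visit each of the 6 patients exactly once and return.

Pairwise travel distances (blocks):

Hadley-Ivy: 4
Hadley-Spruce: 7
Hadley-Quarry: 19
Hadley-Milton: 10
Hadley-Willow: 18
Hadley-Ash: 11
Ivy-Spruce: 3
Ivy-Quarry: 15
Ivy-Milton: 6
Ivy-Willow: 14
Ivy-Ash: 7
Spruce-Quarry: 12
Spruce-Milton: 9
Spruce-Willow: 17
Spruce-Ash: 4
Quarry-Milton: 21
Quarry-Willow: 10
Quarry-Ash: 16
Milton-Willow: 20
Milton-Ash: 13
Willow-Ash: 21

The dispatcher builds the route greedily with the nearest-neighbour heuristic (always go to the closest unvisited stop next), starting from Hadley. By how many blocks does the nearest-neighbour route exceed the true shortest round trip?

Excess over optimum: 6 blocks.

From Hadley: Ivy=4, Spruce=7, Milton=10, Ash=11, Willow=18, Quarry=19 → choose Ivy (4).
From Ivy: Spruce=3, Milton=6, Ash=7, Willow=14, Quarry=15 → choose Spruce (3).
From Spruce: Ash=4, Milton=9, Quarry=12, Willow=17 → choose Ash (4).
From Ash: Milton=13, Quarry=16, Willow=21 → choose Milton (13).
From Milton: Willow=20, Quarry=21 → choose Willow (20).
From Willow: Quarry=10 → choose Quarry (10).
NN route Hadley → Ivy → Spruce → Ash → Milton → Willow → Quarry → Hadley costs 73.
Optimal: Hadley → Ivy → Spruce → Ash → Quarry → Willow → Milton → Hadley costs 67 (by enumerating all 360 distinct tours).
Excess = 73 − 67 = 6.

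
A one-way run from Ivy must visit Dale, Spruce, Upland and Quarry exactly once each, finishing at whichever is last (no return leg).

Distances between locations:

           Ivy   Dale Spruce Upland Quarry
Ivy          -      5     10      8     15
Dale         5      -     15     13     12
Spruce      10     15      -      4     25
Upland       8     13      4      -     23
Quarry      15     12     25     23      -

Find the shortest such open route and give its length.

39 — the minimum one-way total.

There are 4! = 24 possible orderings.
Ivy → Dale → Spruce → Upland → Quarry: 5+15+4+23 = 47
Ivy → Dale → Spruce → Quarry → Upland: 5+15+25+23 = 68
Ivy → Dale → Upland → Spruce → Quarry: 5+13+4+25 = 47
Ivy → Dale → Upland → Quarry → Spruce: 5+13+23+25 = 66
Ivy → Dale → Quarry → Spruce → Upland: 5+12+25+4 = 46
Ivy → Dale → Quarry → Upland → Spruce: 5+12+23+4 = 44
Ivy → Spruce → Dale → Upland → Quarry: 10+15+13+23 = 61
Ivy → Spruce → Dale → Quarry → Upland: 10+15+12+23 = 60
Ivy → Spruce → Upland → Dale → Quarry: 10+4+13+12 = 39
Ivy → Spruce → Upland → Quarry → Dale: 10+4+23+12 = 49
Ivy → Spruce → Quarry → Dale → Upland: 10+25+12+13 = 60
Ivy → Spruce → Quarry → Upland → Dale: 10+25+23+13 = 71
Ivy → Upland → Dale → Spruce → Quarry: 8+13+15+25 = 61
Ivy → Upland → Dale → Quarry → Spruce: 8+13+12+25 = 58
… (10 more)
The minimum is 39.
One shortest path: Ivy → Spruce → Upland → Dale → Quarry.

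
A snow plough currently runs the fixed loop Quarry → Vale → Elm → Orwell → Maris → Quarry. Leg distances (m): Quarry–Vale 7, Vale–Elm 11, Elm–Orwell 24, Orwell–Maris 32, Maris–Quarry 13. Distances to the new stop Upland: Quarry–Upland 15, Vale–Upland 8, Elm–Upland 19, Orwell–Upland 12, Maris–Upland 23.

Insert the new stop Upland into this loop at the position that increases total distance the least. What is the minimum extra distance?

Insertion cost between consecutive stops i–j is d(i,Upland) + d(Upland,j) − d(i,j):
  between Quarry and Vale: 15 + 8 − 7 = 16
  between Vale and Elm: 8 + 19 − 11 = 16
  between Elm and Orwell: 19 + 12 − 24 = 7
  between Orwell and Maris: 12 + 23 − 32 = 3
  between Maris and Quarry: 23 + 15 − 13 = 25
Cheapest insertion is between Orwell and Maris, adding 3.
New total = 87 + 3 = 90.

+3 m — insert Upland between Orwell and Maris.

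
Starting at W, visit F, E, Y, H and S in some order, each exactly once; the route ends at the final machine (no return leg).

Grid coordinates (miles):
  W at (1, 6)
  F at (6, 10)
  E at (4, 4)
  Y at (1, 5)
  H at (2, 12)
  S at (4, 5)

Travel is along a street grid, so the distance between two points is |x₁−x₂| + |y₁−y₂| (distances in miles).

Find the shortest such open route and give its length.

Minimum one-way distance = 19 miles.

There are 5! = 120 possible orderings.
W→F→E→Y→H→S: 9+8+4+8+9 = 38
W→F→E→Y→S→H: 9+8+4+3+9 = 33
W→F→E→H→Y→S: 9+8+10+8+3 = 38
W→F→E→H→S→Y: 9+8+10+9+3 = 39
W→F→E→S→Y→H: 9+8+1+3+8 = 29
W→F→E→S→H→Y: 9+8+1+9+8 = 35
W→F→Y→E→H→S: 9+10+4+10+9 = 42
W→F→Y→E→S→H: 9+10+4+1+9 = 33
W→F→Y→H→E→S: 9+10+8+10+1 = 38
W→F→Y→H→S→E: 9+10+8+9+1 = 37
W→F→Y→S→E→H: 9+10+3+1+10 = 33
W→F→Y→S→H→E: 9+10+3+9+10 = 41
W→F→H→E→Y→S: 9+6+10+4+3 = 32
W→F→H→E→S→Y: 9+6+10+1+3 = 29
… (106 more)
W→Y→E→S→F→H: 1+4+1+7+6 = 19  ← best
The minimum is 19.
One shortest path: W → Y → E → S → F → H.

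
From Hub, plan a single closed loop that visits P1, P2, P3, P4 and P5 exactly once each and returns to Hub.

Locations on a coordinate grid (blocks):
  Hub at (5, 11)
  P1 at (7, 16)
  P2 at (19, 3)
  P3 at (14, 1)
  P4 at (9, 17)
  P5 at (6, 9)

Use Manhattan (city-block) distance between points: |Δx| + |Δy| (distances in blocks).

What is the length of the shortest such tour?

With 5 stops there are 5!/2 = 60 distinct round trips (a route and its reverse cost the same).
Hub - P1 - P2 - P3 - P4 - P5 - Hub: 7+25+7+21+11+3 = 74
Hub - P1 - P2 - P3 - P5 - P4 - Hub: 7+25+7+16+11+10 = 76
Hub - P1 - P2 - P4 - P3 - P5 - Hub: 7+25+24+21+16+3 = 96
Hub - P1 - P2 - P4 - P5 - P3 - Hub: 7+25+24+11+16+19 = 102
Hub - P1 - P2 - P5 - P3 - P4 - Hub: 7+25+19+16+21+10 = 98
Hub - P1 - P2 - P5 - P4 - P3 - Hub: 7+25+19+11+21+19 = 102
Hub - P1 - P3 - P2 - P4 - P5 - Hub: 7+22+7+24+11+3 = 74
Hub - P1 - P3 - P2 - P5 - P4 - Hub: 7+22+7+19+11+10 = 76
Hub - P1 - P3 - P4 - P2 - P5 - Hub: 7+22+21+24+19+3 = 96
Hub - P1 - P3 - P4 - P5 - P2 - Hub: 7+22+21+11+19+22 = 102
Hub - P1 - P3 - P5 - P2 - P4 - Hub: 7+22+16+19+24+10 = 98
Hub - P1 - P3 - P5 - P4 - P2 - Hub: 7+22+16+11+24+22 = 102
Hub - P1 - P4 - P2 - P3 - P5 - Hub: 7+3+24+7+16+3 = 60
Hub - P1 - P4 - P2 - P5 - P3 - Hub: 7+3+24+19+16+19 = 88
… (46 more)
The minimum is 60.
One optimal route: Hub → P1 → P4 → P2 → P3 → P5 → Hub (or its reverse).

Minimum total distance: 60 blocks.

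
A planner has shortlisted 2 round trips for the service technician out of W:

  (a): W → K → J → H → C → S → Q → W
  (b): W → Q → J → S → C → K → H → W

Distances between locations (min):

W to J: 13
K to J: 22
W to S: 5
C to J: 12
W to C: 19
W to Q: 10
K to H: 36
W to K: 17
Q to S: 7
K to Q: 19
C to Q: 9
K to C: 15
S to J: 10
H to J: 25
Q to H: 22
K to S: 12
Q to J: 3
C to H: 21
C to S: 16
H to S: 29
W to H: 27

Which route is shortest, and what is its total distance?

117 min — (b) is the shortest.

(a): 17 + 22 + 25 + 21 + 16 + 7 + 10 = 118
(b): 10 + 3 + 10 + 16 + 15 + 36 + 27 = 117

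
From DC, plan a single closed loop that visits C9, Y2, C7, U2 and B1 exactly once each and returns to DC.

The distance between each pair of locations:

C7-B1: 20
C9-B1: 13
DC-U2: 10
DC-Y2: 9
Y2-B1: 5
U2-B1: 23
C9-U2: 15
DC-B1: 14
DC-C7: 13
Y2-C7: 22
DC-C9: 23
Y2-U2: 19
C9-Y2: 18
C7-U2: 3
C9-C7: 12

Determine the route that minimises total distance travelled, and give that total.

52 — the shortest possible round trip.

There are 60 distinct closed tours to check (reversals are equivalent).
DC - C9 - Y2 - C7 - U2 - B1 - DC: 23+18+22+3+23+14 = 103
DC - C9 - Y2 - C7 - B1 - U2 - DC: 23+18+22+20+23+10 = 116
DC - C9 - Y2 - U2 - C7 - B1 - DC: 23+18+19+3+20+14 = 97
DC - C9 - Y2 - U2 - B1 - C7 - DC: 23+18+19+23+20+13 = 116
DC - C9 - Y2 - B1 - C7 - U2 - DC: 23+18+5+20+3+10 = 79
DC - C9 - Y2 - B1 - U2 - C7 - DC: 23+18+5+23+3+13 = 85
DC - C9 - C7 - Y2 - U2 - B1 - DC: 23+12+22+19+23+14 = 113
DC - C9 - C7 - Y2 - B1 - U2 - DC: 23+12+22+5+23+10 = 95
DC - C9 - C7 - U2 - Y2 - B1 - DC: 23+12+3+19+5+14 = 76
DC - C9 - C7 - U2 - B1 - Y2 - DC: 23+12+3+23+5+9 = 75
DC - C9 - C7 - B1 - Y2 - U2 - DC: 23+12+20+5+19+10 = 89
DC - C9 - C7 - B1 - U2 - Y2 - DC: 23+12+20+23+19+9 = 106
DC - C9 - U2 - Y2 - C7 - B1 - DC: 23+15+19+22+20+14 = 113
DC - C9 - U2 - Y2 - B1 - C7 - DC: 23+15+19+5+20+13 = 95
… (46 more)
DC - Y2 - B1 - C9 - C7 - U2 - DC: 9+5+13+12+3+10 = 52  ← best
The minimum is 52.
One optimal route: DC → Y2 → B1 → C9 → C7 → U2 → DC (or its reverse).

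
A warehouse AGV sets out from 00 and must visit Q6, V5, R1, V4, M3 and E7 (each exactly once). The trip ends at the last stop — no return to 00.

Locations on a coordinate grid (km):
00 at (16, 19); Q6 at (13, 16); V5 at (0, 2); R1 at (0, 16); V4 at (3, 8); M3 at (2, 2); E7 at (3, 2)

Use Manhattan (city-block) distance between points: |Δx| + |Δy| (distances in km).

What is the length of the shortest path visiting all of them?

39 km — the minimum one-way total.

There are 6! = 720 possible orderings.
00→Q6→V5→R1→V4→M3→E7: 6+27+14+11+7+1 = 66
00→Q6→V5→R1→V4→E7→M3: 6+27+14+11+6+1 = 65
00→Q6→V5→R1→M3→V4→E7: 6+27+14+16+7+6 = 76
00→Q6→V5→R1→M3→E7→V4: 6+27+14+16+1+6 = 70
00→Q6→V5→R1→E7→V4→M3: 6+27+14+17+6+7 = 77
00→Q6→V5→R1→E7→M3→V4: 6+27+14+17+1+7 = 72
00→Q6→V5→V4→R1→M3→E7: 6+27+9+11+16+1 = 70
00→Q6→V5→V4→R1→E7→M3: 6+27+9+11+17+1 = 71
… (712 more)
00→Q6→R1→V4→E7→M3→V5: 6+13+11+6+1+2 = 39  ← best
The minimum is 39.
One shortest path: 00 → Q6 → R1 → V4 → E7 → M3 → V5.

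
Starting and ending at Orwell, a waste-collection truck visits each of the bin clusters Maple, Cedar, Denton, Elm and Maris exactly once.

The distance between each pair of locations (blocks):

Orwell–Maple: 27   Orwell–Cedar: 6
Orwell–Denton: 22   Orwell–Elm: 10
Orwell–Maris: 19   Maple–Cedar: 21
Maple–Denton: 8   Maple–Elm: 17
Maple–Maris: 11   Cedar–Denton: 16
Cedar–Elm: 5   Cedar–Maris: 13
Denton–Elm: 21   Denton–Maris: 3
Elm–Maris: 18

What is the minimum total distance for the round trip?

57 blocks — the shortest possible round trip.

Orwell→Maple→Cedar→Denton→Elm→Maris→Orwell: 27+21+16+21+18+19 = 122
Orwell→Maple→Cedar→Denton→Maris→Elm→Orwell: 27+21+16+3+18+10 = 95
Orwell→Maple→Cedar→Elm→Denton→Maris→Orwell: 27+21+5+21+3+19 = 96
Orwell→Maple→Cedar→Elm→Maris→Denton→Orwell: 27+21+5+18+3+22 = 96
Orwell→Maple→Cedar→Maris→Denton→Elm→Orwell: 27+21+13+3+21+10 = 95
Orwell→Maple→Cedar→Maris→Elm→Denton→Orwell: 27+21+13+18+21+22 = 122
Orwell→Maple→Denton→Cedar→Elm→Maris→Orwell: 27+8+16+5+18+19 = 93
Orwell→Maple→Denton→Cedar→Maris→Elm→Orwell: 27+8+16+13+18+10 = 92
Orwell→Maple→Denton→Elm→Cedar→Maris→Orwell: 27+8+21+5+13+19 = 93
Orwell→Maple→Denton→Elm→Maris→Cedar→Orwell: 27+8+21+18+13+6 = 93
Orwell→Maple→Denton→Maris→Cedar→Elm→Orwell: 27+8+3+13+5+10 = 66
Orwell→Maple→Denton→Maris→Elm→Cedar→Orwell: 27+8+3+18+5+6 = 67
Orwell→Maple→Elm→Cedar→Denton→Maris→Orwell: 27+17+5+16+3+19 = 87
Orwell→Maple→Elm→Cedar→Maris→Denton→Orwell: 27+17+5+13+3+22 = 87
… (46 more)
Orwell→Cedar→Maris→Denton→Maple→Elm→Orwell: 6+13+3+8+17+10 = 57  ← best
The minimum is 57.
One optimal route: Orwell → Cedar → Maris → Denton → Maple → Elm → Orwell (or its reverse).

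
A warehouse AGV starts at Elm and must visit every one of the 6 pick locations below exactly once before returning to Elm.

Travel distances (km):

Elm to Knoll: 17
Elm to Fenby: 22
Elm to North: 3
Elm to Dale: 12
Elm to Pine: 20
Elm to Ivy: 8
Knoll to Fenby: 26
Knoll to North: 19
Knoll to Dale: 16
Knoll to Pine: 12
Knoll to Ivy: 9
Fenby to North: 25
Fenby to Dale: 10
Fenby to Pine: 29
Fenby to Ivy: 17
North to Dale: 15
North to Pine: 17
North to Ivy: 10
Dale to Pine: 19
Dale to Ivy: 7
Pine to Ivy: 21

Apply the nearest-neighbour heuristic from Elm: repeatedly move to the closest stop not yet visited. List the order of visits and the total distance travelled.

From Elm: distances to unvisited — North=3, Ivy=8, Dale=12, Knoll=17, Pine=20, Fenby=22. Nearest is North (3).
From North: distances to unvisited — Ivy=10, Dale=15, Pine=17, Knoll=19, Fenby=25. Nearest is Ivy (10).
From Ivy: distances to unvisited — Dale=7, Knoll=9, Fenby=17, Pine=21. Nearest is Dale (7).
From Dale: distances to unvisited — Fenby=10, Knoll=16, Pine=19. Nearest is Fenby (10).
From Fenby: distances to unvisited — Knoll=26, Pine=29. Nearest is Knoll (26).
From Knoll: distances to unvisited — Pine=12. Nearest is Pine (12).
Return Pine→Elm: 20.
Total = 3 + 10 + 7 + 10 + 26 + 12 + 20 = 88.

88 km along Elm → North → Ivy → Dale → Fenby → Knoll → Pine → Elm.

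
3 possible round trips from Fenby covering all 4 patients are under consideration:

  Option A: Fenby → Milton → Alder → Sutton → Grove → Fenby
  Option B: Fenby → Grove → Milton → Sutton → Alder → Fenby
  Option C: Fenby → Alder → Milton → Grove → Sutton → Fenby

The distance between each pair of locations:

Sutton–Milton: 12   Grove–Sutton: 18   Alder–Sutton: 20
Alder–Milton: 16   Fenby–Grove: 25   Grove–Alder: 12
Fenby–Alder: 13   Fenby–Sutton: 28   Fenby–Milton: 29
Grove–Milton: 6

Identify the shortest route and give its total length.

Option A: 29 + 16 + 20 + 18 + 25 = 108
Option B: 25 + 6 + 12 + 20 + 13 = 76
Option C: 13 + 16 + 6 + 18 + 28 = 81

Shortest is Option B, total 76.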